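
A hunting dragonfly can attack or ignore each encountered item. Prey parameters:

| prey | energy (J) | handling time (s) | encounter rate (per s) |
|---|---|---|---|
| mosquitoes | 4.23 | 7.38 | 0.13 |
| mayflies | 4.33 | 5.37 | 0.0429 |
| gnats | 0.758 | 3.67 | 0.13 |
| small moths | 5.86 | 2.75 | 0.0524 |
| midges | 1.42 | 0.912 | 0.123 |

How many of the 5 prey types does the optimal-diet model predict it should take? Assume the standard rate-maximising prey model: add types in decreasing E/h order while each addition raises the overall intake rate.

Profitabilities (E/h, J/s): small moths 2.13, midges 1.56, mayflies 0.806, mosquitoes 0.573, gnats 0.207. Add prey in this order while the next type's profitability exceeds the intake rate on those already taken.
Rate on top 1: 0.2684. midges: 1.56 > 0.2684 → include.
Rate on top 2: 0.3835. mayflies: 0.806 > 0.3835 → include.
Rate on top 3: 0.449. mosquitoes: 0.573 > 0.449 → include.
Rate on top 4: 0.4977. gnats: 0.207 < 0.4977 → exclude; stop.
Optimal diet: small moths, midges, mayflies, mosquitoes — 4 of 5 types.

4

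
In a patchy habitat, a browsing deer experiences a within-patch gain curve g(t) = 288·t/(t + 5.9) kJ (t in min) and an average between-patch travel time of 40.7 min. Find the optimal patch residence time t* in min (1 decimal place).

Maximise g(t)/(T+t): set derivative to zero → g'(t)(T+t) = g(t).
g'(t) = 288·5.9/(t + 5.9)². Setting 288·5.9/(t+5.9)² = 288t/[(t+5.9)(40.7+t)] gives 5.9(40.7+t) = t(t+5.9), so t² = 5.9×40.7 = 240.1.
t* = √240.1 = 15.5 min.

15.5 min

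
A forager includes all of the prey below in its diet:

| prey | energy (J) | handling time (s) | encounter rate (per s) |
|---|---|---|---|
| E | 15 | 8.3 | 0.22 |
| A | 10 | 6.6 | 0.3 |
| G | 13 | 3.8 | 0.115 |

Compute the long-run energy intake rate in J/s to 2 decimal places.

R = (0.22×15 + 0.3×10 + 0.115×13) / (1 + 0.22×8.3 + 0.3×6.6 + 0.115×3.8) = 7.795/5.243 = 1.487 J/s.

1.49 J/s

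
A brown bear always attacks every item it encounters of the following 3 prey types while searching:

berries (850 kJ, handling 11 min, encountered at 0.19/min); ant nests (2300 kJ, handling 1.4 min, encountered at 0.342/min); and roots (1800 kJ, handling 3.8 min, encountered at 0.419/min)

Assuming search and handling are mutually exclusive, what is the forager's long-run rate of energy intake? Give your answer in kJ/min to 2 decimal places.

R = (0.19×850 + 0.342×2300 + 0.419×1800) / (1 + 0.19×11 + 0.342×1.4 + 0.419×3.8) = 1702/5.161 = 329.8 kJ/min.

329.84 kJ/min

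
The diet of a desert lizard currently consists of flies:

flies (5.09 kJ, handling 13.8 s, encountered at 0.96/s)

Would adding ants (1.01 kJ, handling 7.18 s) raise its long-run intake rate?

No

Current rate: (0.96×5.09)/(1 + 0.96×13.8) = 0.343 kJ/s.
Profitability of ants: 1.01/7.18 = 0.1407 kJ/s.
Since 0.1407 < R, time spent handling ants is better spent searching.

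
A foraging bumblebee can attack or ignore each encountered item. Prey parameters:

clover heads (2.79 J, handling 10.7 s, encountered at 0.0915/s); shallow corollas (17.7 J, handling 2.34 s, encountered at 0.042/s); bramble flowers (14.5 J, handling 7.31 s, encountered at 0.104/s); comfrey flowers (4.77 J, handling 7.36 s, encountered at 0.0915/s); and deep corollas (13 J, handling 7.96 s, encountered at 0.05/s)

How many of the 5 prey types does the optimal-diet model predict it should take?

3

Profitabilities (E/h, J/s): shallow corollas 7.56, bramble flowers 1.98, deep corollas 1.63, comfrey flowers 0.648, clover heads 0.261. Add prey in this order while the next type's profitability exceeds the intake rate on those already taken.
Rate on top 1: 0.6769. bramble flowers: 1.98 > 0.6769 → include.
Rate on top 2: 1.211. deep corollas: 1.63 > 1.211 → include.
Rate on top 3: 1.286. comfrey flowers: 0.648 < 1.286 → exclude; stop.
Optimal diet: shallow corollas, bramble flowers, deep corollas — 3 of 5 types.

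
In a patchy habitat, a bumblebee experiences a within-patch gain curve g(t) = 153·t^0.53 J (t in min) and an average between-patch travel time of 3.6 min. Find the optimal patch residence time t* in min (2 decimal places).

By the marginal value theorem, leave when the instantaneous gain rate g'(t) equals the habitat-wide average g(t)/(T + t).
g'(t) = 0.53·153·t^-0.47. Setting 0.53·153·t^-0.47 = 153·t^0.53/(3.6+t) gives 0.53(3.6+t) = t, so 0.47·t = 0.53×3.6.
t* = 0.53×3.6/0.47 = 4.06 min.

4.06 min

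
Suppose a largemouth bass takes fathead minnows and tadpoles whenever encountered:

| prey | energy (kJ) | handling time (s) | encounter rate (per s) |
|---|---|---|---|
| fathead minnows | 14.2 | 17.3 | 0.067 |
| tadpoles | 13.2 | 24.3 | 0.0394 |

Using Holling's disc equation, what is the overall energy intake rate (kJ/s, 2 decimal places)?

0.47 kJ/s

Energy encountered per unit search time: 0.067×14.2 + 0.0394×13.2 = 1.471 kJ/s.
Handling time per unit search time: 0.067×17.3 + 0.0394×24.3 = 2.117.
Rate = 1.471/(1 + 2.117) = 0.4722 kJ/s.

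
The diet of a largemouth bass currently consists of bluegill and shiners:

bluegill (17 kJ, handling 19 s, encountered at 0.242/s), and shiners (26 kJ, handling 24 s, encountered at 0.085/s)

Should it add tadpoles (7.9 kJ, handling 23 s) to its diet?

No

Current rate: (0.242×17 + 0.085×26)/(1 + 0.242×19 + 0.085×24) = 0.828 kJ/s.
tadpoles: E/h = 7.9/23 = 0.3435 kJ/s.
0.3435 < 0.828, so adding tadpoles would lower the average — exclude it.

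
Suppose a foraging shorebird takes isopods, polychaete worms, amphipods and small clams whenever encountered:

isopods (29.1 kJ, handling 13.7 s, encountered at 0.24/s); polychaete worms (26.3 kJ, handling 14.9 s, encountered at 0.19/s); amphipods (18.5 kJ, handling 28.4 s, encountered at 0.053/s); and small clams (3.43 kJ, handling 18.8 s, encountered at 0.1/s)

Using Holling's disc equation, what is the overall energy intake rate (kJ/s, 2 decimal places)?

R = Σλ_iE_i / (1 + Σλ_ih_i)
Numerator: 0.24×29.1 + 0.19×26.3 + 0.053×18.5 + 0.1×3.43 = 13.3
Denominator: 1 + 0.24×13.7 + 0.19×14.9 + 0.053×28.4 + 0.1×18.8 = 10.5
R = 13.3/10.5 = 1.267 kJ/s

1.27 kJ/s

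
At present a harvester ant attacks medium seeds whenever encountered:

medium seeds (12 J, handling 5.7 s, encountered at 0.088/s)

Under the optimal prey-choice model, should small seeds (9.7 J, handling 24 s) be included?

No

On medium seeds alone, R = ΣλE/(1+Σλh) = 1.056/1.502 = 0.7032 J/s.
Profitability of small seeds: 9.7/24 = 0.4042 J/s.
Since 0.4042 < R, time spent handling small seeds is better spent searching.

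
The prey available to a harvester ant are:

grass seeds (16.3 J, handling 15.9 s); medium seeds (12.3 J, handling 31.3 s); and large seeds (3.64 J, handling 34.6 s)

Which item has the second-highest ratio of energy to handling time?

medium seeds

Profitability E/h (J/s): grass seeds = 16.3/15.9 = 1.03, medium seeds = 12.3/31.3 = 0.393, large seeds = 3.64/34.6 = 0.105.
Ranked: grass seeds > medium seeds > large seeds.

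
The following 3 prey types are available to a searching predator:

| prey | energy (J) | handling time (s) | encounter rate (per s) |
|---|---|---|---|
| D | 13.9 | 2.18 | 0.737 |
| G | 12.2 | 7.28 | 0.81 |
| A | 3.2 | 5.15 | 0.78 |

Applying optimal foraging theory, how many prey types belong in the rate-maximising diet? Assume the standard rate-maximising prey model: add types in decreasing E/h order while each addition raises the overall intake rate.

E/h in descending order: D 6.38, G 1.68, A 0.621 J/s. The optimal diet is the largest prefix of this list for which every included type satisfies E_i/h_i > R on the types above it.
Rate on top 1: 3.93. G: 1.68 < 3.93 → exclude; stop.
Optimal diet: D — 1 of 3 types.

1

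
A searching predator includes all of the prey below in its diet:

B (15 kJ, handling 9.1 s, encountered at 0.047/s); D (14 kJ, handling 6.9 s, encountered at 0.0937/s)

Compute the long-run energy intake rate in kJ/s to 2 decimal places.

R = (0.047×15 + 0.0937×14) / (1 + 0.047×9.1 + 0.0937×6.9) = 2.017/2.074 = 0.9723 kJ/s.

0.97 kJ/s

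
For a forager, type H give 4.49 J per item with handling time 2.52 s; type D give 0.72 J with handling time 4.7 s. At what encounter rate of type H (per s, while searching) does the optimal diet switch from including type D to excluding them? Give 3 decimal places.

Drop type D once their profitability E₂/h₂ falls below the rate achievable on type H alone: E₂/h₂ = λE₁/(1 + λh₁).
Solve for λ: λE₁h₂ = E₂(1 + λh₁) → λ(E₁h₂ − E₂h₁) = E₂ → λ = E₂/(E₁h₂ − E₂h₁).
λ = 0.72/(4.49×4.7 − 0.72×2.52) = 0.72/19.29 = 0.03733 per s.

0.037 per s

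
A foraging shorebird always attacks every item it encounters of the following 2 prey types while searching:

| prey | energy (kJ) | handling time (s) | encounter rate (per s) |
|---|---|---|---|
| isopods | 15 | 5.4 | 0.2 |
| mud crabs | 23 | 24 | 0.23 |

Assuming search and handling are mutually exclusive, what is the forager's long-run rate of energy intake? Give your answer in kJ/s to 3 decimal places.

1.091 kJ/s

R = Σλ_iE_i / (1 + Σλ_ih_i)
Numerator: 0.2×15 + 0.23×23 = 8.29
Denominator: 1 + 0.2×5.4 + 0.23×24 = 7.6
R = 8.29/7.6 = 1.091 kJ/s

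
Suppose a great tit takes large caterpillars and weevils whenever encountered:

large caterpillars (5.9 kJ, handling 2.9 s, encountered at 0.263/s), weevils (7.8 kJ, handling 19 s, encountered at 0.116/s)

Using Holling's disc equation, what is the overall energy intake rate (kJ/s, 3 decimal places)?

R = Σλ_iE_i / (1 + Σλ_ih_i)
Numerator: 0.263×5.9 + 0.116×7.8 = 2.457
Denominator: 1 + 0.263×2.9 + 0.116×19 = 3.967
R = 2.457/3.967 = 0.6193 kJ/s

0.619 kJ/s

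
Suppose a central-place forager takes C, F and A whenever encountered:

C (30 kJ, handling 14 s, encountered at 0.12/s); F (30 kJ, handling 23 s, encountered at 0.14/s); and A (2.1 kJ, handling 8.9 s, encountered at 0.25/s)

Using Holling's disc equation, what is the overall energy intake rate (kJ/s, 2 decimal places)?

1.02 kJ/s

R = Σλ_iE_i / (1 + Σλ_ih_i)
Numerator: 0.12×30 + 0.14×30 + 0.25×2.1 = 8.325
Denominator: 1 + 0.12×14 + 0.14×23 + 0.25×8.9 = 8.125
R = 8.325/8.125 = 1.025 kJ/s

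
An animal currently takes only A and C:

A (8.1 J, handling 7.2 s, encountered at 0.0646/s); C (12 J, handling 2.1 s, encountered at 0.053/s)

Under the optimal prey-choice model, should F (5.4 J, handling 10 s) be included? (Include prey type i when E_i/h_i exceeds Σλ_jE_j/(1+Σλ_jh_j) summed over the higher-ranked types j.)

Current rate: (0.0646×8.1 + 0.053×12)/(1 + 0.0646×7.2 + 0.053×2.1) = 0.7354 J/s.
F: E/h = 5.4/10 = 0.54 J/s.
0.54 < 0.7354, so adding F would lower the average — exclude it.

No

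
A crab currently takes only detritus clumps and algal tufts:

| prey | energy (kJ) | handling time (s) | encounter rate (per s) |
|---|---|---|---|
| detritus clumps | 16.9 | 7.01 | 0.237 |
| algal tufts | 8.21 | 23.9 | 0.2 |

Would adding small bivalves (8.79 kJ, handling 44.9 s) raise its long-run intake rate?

Current rate: (0.237×16.9 + 0.2×8.21)/(1 + 0.237×7.01 + 0.2×23.9) = 0.7589 kJ/s.
small bivalves: E/h = 8.79/44.9 = 0.1958 kJ/s.
Since 0.1958 < R, time spent handling small bivalves is better spent searching.

No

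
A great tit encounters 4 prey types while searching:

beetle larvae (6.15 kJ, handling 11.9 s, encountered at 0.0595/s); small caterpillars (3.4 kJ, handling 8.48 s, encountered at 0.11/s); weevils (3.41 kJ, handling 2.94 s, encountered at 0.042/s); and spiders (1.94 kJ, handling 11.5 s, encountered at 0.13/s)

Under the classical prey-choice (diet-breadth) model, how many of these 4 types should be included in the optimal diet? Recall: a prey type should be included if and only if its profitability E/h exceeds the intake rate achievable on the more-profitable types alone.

E/h in descending order: weevils 1.16, beetle larvae 0.517, small caterpillars 0.401, spiders 0.169 kJ/s. The optimal diet is the largest prefix of this list for which every included type satisfies E_i/h_i > R on the types above it.
Rate on top 1: 0.1275. beetle larvae: 0.517 > 0.1275 → include.
Rate on top 2: 0.278. small caterpillars: 0.401 > 0.278 → include.
Rate on top 3: 0.3195. spiders: 0.169 < 0.3195 → exclude; stop.
Optimal diet: weevils, beetle larvae, small caterpillars — 3 of 4 types.

3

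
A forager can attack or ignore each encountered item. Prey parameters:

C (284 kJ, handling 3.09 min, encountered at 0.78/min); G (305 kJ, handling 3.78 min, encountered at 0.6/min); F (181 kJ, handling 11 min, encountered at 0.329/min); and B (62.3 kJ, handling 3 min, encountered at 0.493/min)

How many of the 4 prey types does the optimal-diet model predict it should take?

Rank by E/h (kJ/min): C 91.9, G 80.7, B 20.8, F 16.5. Include each in turn until the next type's E/h falls below the running intake rate.
Rate on top 1: 64.96. G: 80.7 > 64.96 → include.
Rate on top 2: 71.24. B: 20.8 < 71.24 → exclude; stop.
Optimal diet: C, G — 2 of 4 types.

2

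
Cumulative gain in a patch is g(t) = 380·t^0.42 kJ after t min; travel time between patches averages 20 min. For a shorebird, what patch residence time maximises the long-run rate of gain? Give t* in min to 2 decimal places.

14.48 min

By the marginal value theorem, leave when the instantaneous gain rate g'(t) equals the habitat-wide average g(t)/(T + t).
g'(t) = 0.42·380·t^-0.58. Setting 0.42·380·t^-0.58 = 380·t^0.42/(20+t) gives 0.42(20+t) = t, so 0.58·t = 0.42×20.
t* = 0.42×20/0.58 = 14.48 min.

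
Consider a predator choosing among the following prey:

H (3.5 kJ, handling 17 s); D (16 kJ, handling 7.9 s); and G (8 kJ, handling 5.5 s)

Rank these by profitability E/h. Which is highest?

Profitability E/h (kJ/s): H = 3.5/17 = 0.206, D = 16/7.9 = 2.03, G = 8/5.5 = 1.45.
Ranked: D > G > H.

D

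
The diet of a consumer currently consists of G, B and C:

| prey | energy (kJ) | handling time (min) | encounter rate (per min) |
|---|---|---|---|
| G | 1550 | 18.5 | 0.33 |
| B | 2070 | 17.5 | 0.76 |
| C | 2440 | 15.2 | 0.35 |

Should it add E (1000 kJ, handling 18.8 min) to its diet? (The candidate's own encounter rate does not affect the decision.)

No

Current rate: (0.33×1550 + 0.76×2070 + 0.35×2440)/(1 + 0.33×18.5 + 0.76×17.5 + 0.35×15.2) = 114.2 kJ/min.
E: E/h = 1000/18.8 = 53.19 kJ/min.
53.19 < 114.2, so adding E would lower the average — exclude it.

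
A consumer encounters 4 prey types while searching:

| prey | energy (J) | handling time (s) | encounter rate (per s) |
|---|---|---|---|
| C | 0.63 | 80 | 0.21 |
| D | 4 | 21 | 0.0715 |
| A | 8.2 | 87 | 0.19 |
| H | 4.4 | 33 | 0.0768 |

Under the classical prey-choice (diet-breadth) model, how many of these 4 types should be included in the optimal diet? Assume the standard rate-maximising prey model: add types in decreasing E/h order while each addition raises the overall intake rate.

Rank by E/h (J/s): D 0.19, H 0.133, A 0.0943, C 0.00788. Include each in turn until the next type's E/h falls below the running intake rate.
Rate on top 1: 0.1143. H: 0.133 > 0.1143 → include.
Rate on top 2: 0.1239. A: 0.0943 < 0.1239 → exclude; stop.
Optimal diet: D, H — 2 of 4 types.

2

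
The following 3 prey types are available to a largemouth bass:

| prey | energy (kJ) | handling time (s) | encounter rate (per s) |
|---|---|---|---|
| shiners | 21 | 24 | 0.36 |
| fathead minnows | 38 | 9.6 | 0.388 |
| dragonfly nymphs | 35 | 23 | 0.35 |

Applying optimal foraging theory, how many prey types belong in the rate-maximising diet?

E/h in descending order: fathead minnows 3.96, dragonfly nymphs 1.52, shiners 0.875 kJ/s. The optimal diet is the largest prefix of this list for which every included type satisfies E_i/h_i > R on the types above it.
Rate on top 1: 3.121. dragonfly nymphs: 1.52 < 3.121 → exclude; stop.
Optimal diet: fathead minnows — 1 of 3 types.

1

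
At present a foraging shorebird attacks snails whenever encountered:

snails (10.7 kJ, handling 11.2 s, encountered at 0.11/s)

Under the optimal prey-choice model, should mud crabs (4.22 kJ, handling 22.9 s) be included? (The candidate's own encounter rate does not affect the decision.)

On snails alone, R = ΣλE/(1+Σλh) = 1.177/2.232 = 0.5273 kJ/s.
mud crabs: E/h = 4.22/22.9 = 0.1843 kJ/s.
Since 0.1843 < R, time spent handling mud crabs is better spent searching.

No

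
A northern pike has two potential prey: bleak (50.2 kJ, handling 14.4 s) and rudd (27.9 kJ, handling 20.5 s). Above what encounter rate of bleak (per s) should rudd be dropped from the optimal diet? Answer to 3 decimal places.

0.044 per s

At the threshold, the rate on bleak alone equals the profitability of rudd: λ·50.2/(1 + λ·14.4) = 27.9/20.5 = 1.361.
Rearranging, λ(50.2 − 1.361×14.4) = 1.361, so λ = 1.361/30.6 = 0.04447 per s.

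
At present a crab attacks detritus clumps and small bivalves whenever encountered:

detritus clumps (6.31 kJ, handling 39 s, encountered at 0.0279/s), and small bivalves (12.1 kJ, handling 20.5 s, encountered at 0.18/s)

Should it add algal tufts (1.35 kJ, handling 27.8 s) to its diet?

No

Intake rate on the current diet: R = (0.0279×6.31 + 0.18×12.1) / (1 + 0.0279×39 + 0.18×20.5) = 2.354/5.778 = 0.4074 kJ/s.
Profitability of algal tufts: 1.35/27.8 = 0.04856 kJ/s.
0.04856 < 0.4074, so adding algal tufts would lower the average — exclude it.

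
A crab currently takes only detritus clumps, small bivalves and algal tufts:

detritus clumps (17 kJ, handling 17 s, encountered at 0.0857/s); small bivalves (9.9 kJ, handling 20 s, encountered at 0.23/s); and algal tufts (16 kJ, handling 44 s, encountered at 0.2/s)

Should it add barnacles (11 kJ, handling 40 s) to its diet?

Intake rate on the current diet: R = (0.0857×17 + 0.23×9.9 + 0.2×16) / (1 + 0.0857×17 + 0.23×20 + 0.2×44) = 6.934/15.86 = 0.4373 kJ/s.
Profitability of barnacles: 11/40 = 0.275 kJ/s.
Since 0.275 < R, time spent handling barnacles is better spent searching.

No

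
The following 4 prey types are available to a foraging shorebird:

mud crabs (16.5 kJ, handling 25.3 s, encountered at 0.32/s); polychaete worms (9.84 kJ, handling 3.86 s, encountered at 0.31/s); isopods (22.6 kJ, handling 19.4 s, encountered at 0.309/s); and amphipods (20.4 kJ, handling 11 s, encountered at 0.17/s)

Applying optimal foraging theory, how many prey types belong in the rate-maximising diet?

2

E/h in descending order: polychaete worms 2.55, amphipods 1.85, isopods 1.16, mud crabs 0.652 kJ/s. The optimal diet is the largest prefix of this list for which every included type satisfies E_i/h_i > R on the types above it.
Rate on top 1: 1.389. amphipods: 1.85 > 1.389 → include.
Rate on top 2: 1.603. isopods: 1.16 < 1.603 → exclude; stop.
Optimal diet: polychaete worms, amphipods — 2 of 4 types.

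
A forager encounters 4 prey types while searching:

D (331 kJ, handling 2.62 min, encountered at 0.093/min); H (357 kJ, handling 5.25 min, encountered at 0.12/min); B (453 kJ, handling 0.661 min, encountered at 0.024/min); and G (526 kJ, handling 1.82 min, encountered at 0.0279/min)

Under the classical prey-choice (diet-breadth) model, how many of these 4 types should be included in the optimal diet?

4

E/h in descending order: B 685, G 289, D 126, H 68 kJ/min. The optimal diet is the largest prefix of this list for which every included type satisfies E_i/h_i > R on the types above it.
Rate on top 1: 10.7. G: 289 > 10.7 → include.
Rate on top 2: 23.95. D: 126 > 23.95 → include.
Rate on top 3: 42.99. H: 68 > 42.99 → include.
Optimal diet: B, G, D, H — 4 of 4 types.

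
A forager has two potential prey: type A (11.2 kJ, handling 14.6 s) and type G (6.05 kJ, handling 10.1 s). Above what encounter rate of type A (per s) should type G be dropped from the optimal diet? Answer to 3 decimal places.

0.244 per s

At the threshold, the rate on type A alone equals the profitability of type G: λ·11.2/(1 + λ·14.6) = 6.05/10.1 = 0.599.
Rearranging, λ(11.2 − 0.599×14.6) = 0.599, so λ = 0.599/2.454 = 0.2441 per s.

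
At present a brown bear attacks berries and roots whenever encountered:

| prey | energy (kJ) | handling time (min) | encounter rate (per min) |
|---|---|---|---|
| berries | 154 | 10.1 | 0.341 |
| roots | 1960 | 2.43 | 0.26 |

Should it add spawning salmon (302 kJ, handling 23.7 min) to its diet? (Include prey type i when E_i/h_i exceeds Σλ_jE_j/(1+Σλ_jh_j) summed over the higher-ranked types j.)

No

Intake rate on the current diet: R = (0.341×154 + 0.26×1960) / (1 + 0.341×10.1 + 0.26×2.43) = 562.1/5.076 = 110.7 kJ/min.
Profitability of spawning salmon: 302/23.7 = 12.74 kJ/min.
12.74 < 110.7, so adding spawning salmon would lower the average — exclude it.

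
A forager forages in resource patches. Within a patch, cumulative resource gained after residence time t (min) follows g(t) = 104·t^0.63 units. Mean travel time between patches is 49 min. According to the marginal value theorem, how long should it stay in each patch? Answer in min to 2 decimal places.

By the marginal value theorem, leave when the instantaneous gain rate g'(t) equals the habitat-wide average g(t)/(T + t).
g'(t) = 0.63·104·t^-0.37. Setting 0.63·104·t^-0.37 = 104·t^0.63/(49+t) gives 0.63(49+t) = t, so 0.37·t = 0.63×49.
t* = 0.63×49/0.37 = 83.43 min.

83.43 min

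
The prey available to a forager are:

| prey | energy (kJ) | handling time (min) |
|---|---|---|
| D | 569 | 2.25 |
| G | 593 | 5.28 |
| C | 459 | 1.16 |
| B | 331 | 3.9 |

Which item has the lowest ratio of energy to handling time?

In descending order of E/h:
C: 459/1.16 = 396 kJ/min
D: 569/2.25 = 253 kJ/min
G: 593/5.28 = 112 kJ/min
B: 331/3.9 = 84.9 kJ/min

B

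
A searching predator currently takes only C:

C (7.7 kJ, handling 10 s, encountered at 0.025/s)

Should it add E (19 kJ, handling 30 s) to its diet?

Current rate: (0.025×7.7)/(1 + 0.025×10) = 0.154 kJ/s.
E: E/h = 19/30 = 0.6333 kJ/s.
0.6333 > 0.154, so adding E raises the average — include it.

Yes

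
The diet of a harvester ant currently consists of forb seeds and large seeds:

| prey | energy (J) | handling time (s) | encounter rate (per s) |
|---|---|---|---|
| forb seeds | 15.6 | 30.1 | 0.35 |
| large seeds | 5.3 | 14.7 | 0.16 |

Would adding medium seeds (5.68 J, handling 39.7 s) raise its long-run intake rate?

No

On forb seeds and large seeds alone, R = ΣλE/(1+Σλh) = 6.308/13.89 = 0.4542 J/s.
medium seeds: E/h = 5.68/39.7 = 0.1431 J/s.
Since 0.1431 < R, time spent handling medium seeds is better spent searching.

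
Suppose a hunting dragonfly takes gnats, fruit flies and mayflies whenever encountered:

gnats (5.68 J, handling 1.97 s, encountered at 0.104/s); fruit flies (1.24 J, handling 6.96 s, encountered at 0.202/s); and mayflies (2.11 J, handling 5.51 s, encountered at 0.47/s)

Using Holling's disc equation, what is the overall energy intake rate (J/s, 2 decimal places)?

R = Σλ_iE_i / (1 + Σλ_ih_i)
Numerator: 0.104×5.68 + 0.202×1.24 + 0.47×2.11 = 1.833
Denominator: 1 + 0.104×1.97 + 0.202×6.96 + 0.47×5.51 = 5.2
R = 1.833/5.2 = 0.3524 J/s

0.35 J/s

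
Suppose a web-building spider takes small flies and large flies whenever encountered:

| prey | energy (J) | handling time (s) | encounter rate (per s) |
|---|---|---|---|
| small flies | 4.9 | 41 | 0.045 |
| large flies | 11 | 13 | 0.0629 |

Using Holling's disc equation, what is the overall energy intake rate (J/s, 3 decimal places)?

R = Σλ_iE_i / (1 + Σλ_ih_i)
Numerator: 0.045×4.9 + 0.0629×11 = 0.9124
Denominator: 1 + 0.045×41 + 0.0629×13 = 3.663
R = 0.9124/3.663 = 0.2491 J/s

0.249 J/s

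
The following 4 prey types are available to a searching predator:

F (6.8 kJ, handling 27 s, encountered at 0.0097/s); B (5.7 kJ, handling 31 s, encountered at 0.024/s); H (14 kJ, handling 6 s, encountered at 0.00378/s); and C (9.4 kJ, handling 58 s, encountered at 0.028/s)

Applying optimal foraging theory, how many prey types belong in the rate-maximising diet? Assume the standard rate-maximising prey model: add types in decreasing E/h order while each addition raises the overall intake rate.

4

E/h in descending order: H 2.33, F 0.252, B 0.184, C 0.162 kJ/s. The optimal diet is the largest prefix of this list for which every included type satisfies E_i/h_i > R on the types above it.
Rate on top 1: 0.05175. F: 0.252 > 0.05175 → include.
Rate on top 2: 0.09254. B: 0.184 > 0.09254 → include.
Rate on top 3: 0.126. C: 0.162 > 0.126 → include.
Optimal diet: H, F, B, C — 4 of 4 types.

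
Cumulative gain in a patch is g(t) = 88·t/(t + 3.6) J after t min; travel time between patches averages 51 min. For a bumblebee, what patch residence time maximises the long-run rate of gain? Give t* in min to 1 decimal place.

By the marginal value theorem, leave when the instantaneous gain rate g'(t) equals the habitat-wide average g(t)/(T + t).
g'(t) = 88·3.6/(t + 3.6)². Setting 88·3.6/(t+3.6)² = 88t/[(t+3.6)(51+t)] gives 3.6(51+t) = t(t+3.6), so t² = 3.6×51 = 183.6.
t* = √183.6 = 13.55 min.

13.5 min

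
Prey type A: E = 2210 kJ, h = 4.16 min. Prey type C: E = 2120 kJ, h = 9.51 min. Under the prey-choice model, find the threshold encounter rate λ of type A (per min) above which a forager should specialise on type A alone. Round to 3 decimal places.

0.174 per min

The zero-one rule: include type C iff E₂/h₂ > λE₁/(1+λh₁). Equality gives the switch point.
λE₁h₂ = E₂ + λE₂h₁ ⇒ λ = E₂/(E₁h₂ − E₂h₁) = 2120/(2.102e+04 − 8819) = 0.1738 per min.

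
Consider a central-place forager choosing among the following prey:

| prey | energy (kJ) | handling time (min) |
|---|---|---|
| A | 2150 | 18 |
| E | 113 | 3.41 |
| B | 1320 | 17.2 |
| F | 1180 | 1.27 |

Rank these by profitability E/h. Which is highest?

In descending order of E/h:
F: 1180/1.27 = 929 kJ/min
A: 2150/18 = 119 kJ/min
B: 1320/17.2 = 76.7 kJ/min
E: 113/3.41 = 33.1 kJ/min

F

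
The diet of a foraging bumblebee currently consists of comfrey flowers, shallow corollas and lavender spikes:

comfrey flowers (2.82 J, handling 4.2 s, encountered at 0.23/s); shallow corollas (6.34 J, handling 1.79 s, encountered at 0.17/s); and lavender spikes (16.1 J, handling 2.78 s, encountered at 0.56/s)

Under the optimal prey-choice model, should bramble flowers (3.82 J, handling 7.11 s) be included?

Current rate: (0.23×2.82 + 0.17×6.34 + 0.56×16.1)/(1 + 0.23×4.2 + 0.17×1.79 + 0.56×2.78) = 2.807 J/s.
bramble flowers: E/h = 3.82/7.11 = 0.5373 J/s.
0.5373 < 2.807, so adding bramble flowers would lower the average — exclude it.

No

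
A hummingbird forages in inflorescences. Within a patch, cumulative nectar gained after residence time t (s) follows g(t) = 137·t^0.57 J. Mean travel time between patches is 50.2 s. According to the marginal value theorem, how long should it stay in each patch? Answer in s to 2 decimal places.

By the marginal value theorem, leave when the instantaneous gain rate g'(t) equals the habitat-wide average g(t)/(T + t).
g'(t) = 0.57·137·t^-0.43. Setting 0.57·137·t^-0.43 = 137·t^0.57/(50.2+t) gives 0.57(50.2+t) = t, so 0.43·t = 0.57×50.2.
t* = 0.57×50.2/0.43 = 66.54 s.

66.54 s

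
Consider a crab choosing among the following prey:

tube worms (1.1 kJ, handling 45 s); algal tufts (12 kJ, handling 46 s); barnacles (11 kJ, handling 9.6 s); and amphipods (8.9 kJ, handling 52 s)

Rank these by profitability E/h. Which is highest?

barnacles

Profitability E/h (kJ/s): tube worms = 1.1/45 = 0.0244, algal tufts = 12/46 = 0.261, barnacles = 11/9.6 = 1.15, amphipods = 8.9/52 = 0.171.
Ranked: barnacles > algal tufts > amphipods > tube worms.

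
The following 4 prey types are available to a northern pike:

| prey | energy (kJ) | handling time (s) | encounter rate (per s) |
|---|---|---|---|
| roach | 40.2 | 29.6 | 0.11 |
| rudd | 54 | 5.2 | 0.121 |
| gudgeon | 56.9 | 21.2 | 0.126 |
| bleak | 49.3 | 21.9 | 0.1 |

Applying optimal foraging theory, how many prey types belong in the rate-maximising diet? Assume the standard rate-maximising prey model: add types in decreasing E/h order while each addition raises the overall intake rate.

1

Rank by E/h (kJ/s): rudd 10.4, gudgeon 2.68, bleak 2.25, roach 1.36. Include each in turn until the next type's E/h falls below the running intake rate.
Rate on top 1: 4.011. gudgeon: 2.68 < 4.011 → exclude; stop.
Optimal diet: rudd — 1 of 4 types.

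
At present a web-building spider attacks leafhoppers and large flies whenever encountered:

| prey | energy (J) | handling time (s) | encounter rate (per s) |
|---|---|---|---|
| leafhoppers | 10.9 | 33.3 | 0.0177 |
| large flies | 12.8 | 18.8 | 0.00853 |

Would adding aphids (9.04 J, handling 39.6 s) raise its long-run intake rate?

Yes

Current rate: (0.0177×10.9 + 0.00853×12.8)/(1 + 0.0177×33.3 + 0.00853×18.8) = 0.1727 J/s.
aphids: E/h = 9.04/39.6 = 0.2283 J/s.
Since 0.2283 > R, including aphids increases the long-run rate.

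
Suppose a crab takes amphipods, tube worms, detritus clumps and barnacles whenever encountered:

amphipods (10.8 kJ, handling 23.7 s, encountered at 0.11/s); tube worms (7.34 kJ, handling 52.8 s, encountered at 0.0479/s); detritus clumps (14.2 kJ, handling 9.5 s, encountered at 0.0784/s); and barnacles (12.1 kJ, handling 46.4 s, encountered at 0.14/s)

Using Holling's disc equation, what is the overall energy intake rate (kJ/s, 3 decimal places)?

0.325 kJ/s

R = Σλ_iE_i / (1 + Σλ_ih_i)
Numerator: 0.11×10.8 + 0.0479×7.34 + 0.0784×14.2 + 0.14×12.1 = 4.347
Denominator: 1 + 0.11×23.7 + 0.0479×52.8 + 0.0784×9.5 + 0.14×46.4 = 13.38
R = 4.347/13.38 = 0.325 kJ/s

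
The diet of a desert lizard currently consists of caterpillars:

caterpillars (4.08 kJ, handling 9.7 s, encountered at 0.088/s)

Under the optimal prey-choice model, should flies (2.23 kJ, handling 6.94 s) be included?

Current rate: (0.088×4.08)/(1 + 0.088×9.7) = 0.1937 kJ/s.
Profitability of flies: 2.23/6.94 = 0.3213 kJ/s.
Since 0.3213 > R, including flies increases the long-run rate.

Yes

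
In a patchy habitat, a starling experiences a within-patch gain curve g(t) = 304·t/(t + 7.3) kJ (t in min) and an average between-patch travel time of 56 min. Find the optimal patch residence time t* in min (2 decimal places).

Maximise g(t)/(T+t): set derivative to zero → g'(t)(T+t) = g(t).
g'(t) = 304·7.3/(t + 7.3)². Setting 304·7.3/(t+7.3)² = 304t/[(t+7.3)(56+t)] gives 7.3(56+t) = t(t+7.3), so t² = 7.3×56 = 408.8.
t* = √408.8 = 20.22 min.

20.22 min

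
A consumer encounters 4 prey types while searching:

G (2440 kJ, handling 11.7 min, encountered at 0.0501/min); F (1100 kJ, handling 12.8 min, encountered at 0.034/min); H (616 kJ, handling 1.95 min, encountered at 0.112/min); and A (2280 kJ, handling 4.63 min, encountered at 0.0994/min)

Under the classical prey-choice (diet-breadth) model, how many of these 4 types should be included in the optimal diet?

3

Profitabilities (E/h, kJ/min): A 492, H 316, G 209, F 85.9. Add prey in this order while the next type's profitability exceeds the intake rate on those already taken.
Rate on top 1: 155.2. H: 316 > 155.2 → include.
Rate on top 2: 176.1. G: 209 > 176.1 → include.
Rate on top 3: 184.5. F: 85.9 < 184.5 → exclude; stop.
Optimal diet: A, H, G — 3 of 4 types.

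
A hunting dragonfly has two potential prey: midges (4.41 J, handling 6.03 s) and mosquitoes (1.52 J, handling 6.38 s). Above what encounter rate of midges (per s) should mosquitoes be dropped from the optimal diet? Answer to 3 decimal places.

Drop mosquitoes once their profitability E₂/h₂ falls below the rate achievable on midges alone: E₂/h₂ = λE₁/(1 + λh₁).
Solve for λ: λE₁h₂ = E₂(1 + λh₁) → λ(E₁h₂ − E₂h₁) = E₂ → λ = E₂/(E₁h₂ − E₂h₁).
λ = 1.52/(4.41×6.38 − 1.52×6.03) = 1.52/18.97 = 0.08013 per s.

0.080 per s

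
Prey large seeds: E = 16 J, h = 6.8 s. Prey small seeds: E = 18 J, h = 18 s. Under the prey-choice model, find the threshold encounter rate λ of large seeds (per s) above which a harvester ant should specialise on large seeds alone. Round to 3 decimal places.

At the threshold, the rate on large seeds alone equals the profitability of small seeds: λ·16/(1 + λ·6.8) = 18/18 = 1.
Rearranging, λ(16 − 1×6.8) = 1, so λ = 1/9.2 = 0.1087 per s.

0.109 per s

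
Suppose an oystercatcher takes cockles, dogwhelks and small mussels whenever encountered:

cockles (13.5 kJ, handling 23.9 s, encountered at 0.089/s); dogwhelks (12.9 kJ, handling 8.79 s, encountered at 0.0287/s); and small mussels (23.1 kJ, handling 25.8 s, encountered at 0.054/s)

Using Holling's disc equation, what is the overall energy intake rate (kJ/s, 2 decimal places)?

R = Σλ_iE_i / (1 + Σλ_ih_i)
Numerator: 0.089×13.5 + 0.0287×12.9 + 0.054×23.1 = 2.819
Denominator: 1 + 0.089×23.9 + 0.0287×8.79 + 0.054×25.8 = 4.773
R = 2.819/4.773 = 0.5907 kJ/s

0.59 kJ/s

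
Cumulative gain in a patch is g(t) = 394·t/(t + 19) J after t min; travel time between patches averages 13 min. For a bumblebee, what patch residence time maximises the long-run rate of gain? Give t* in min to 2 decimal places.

By the marginal value theorem, leave when the instantaneous gain rate g'(t) equals the habitat-wide average g(t)/(T + t).
g'(t) = 394·19/(t + 19)². Setting 394·19/(t+19)² = 394t/[(t+19)(13+t)] gives 19(13+t) = t(t+19), so t² = 19×13 = 247.
t* = √247 = 15.72 min.

15.72 min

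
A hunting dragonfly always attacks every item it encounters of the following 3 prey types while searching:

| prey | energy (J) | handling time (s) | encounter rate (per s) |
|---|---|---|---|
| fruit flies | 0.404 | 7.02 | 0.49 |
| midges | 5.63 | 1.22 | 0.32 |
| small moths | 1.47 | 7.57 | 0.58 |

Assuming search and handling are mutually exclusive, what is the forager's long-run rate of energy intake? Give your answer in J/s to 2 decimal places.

0.31 J/s

Energy encountered per unit search time: 0.49×0.404 + 0.32×5.63 + 0.58×1.47 = 2.852 J/s.
Handling time per unit search time: 0.49×7.02 + 0.32×1.22 + 0.58×7.57 = 8.221.
Rate = 2.852/(1 + 8.221) = 0.3093 J/s.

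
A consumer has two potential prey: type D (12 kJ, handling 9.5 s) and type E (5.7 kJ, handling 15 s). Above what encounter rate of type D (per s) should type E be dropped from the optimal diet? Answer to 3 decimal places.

The zero-one rule: include type E iff E₂/h₂ > λE₁/(1+λh₁). Equality gives the switch point.
λE₁h₂ = E₂ + λE₂h₁ ⇒ λ = E₂/(E₁h₂ − E₂h₁) = 5.7/(180 − 54.15) = 0.04529 per s.

0.045 per s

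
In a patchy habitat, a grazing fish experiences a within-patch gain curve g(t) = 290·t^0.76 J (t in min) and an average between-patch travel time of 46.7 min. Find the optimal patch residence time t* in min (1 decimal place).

147.9 min

Optimal t* satisfies g'(t*) = g(t*)/(T + t*).
g'(t) = 0.76·290·t^-0.24. Setting 0.76·290·t^-0.24 = 290·t^0.76/(46.7+t) gives 0.76(46.7+t) = t, so 0.24·t = 0.76×46.7.
t* = 0.76×46.7/0.24 = 147.9 min.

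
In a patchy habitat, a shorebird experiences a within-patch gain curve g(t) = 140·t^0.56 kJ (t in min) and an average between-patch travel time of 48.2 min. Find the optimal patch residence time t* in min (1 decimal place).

61.3 min

Maximise g(t)/(T+t): set derivative to zero → g'(t)(T+t) = g(t).
g'(t) = 0.56·140·t^-0.44. Setting 0.56·140·t^-0.44 = 140·t^0.56/(48.2+t) gives 0.56(48.2+t) = t, so 0.44·t = 0.56×48.2.
t* = 0.56×48.2/0.44 = 61.35 min.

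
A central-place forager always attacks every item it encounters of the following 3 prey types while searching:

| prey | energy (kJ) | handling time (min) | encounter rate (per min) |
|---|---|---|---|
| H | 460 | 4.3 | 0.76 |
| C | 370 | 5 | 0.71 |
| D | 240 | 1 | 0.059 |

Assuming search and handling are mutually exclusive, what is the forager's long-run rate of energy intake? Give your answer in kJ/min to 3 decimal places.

R = (0.76×460 + 0.71×370 + 0.059×240) / (1 + 0.76×4.3 + 0.71×5 + 0.059×1) = 626.5/7.877 = 79.53 kJ/min.

79.530 kJ/min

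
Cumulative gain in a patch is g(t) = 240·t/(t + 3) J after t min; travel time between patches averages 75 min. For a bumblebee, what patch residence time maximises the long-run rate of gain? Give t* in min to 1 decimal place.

Maximise g(t)/(T+t): set derivative to zero → g'(t)(T+t) = g(t).
g'(t) = 240·3/(t + 3)². Setting 240·3/(t+3)² = 240t/[(t+3)(75+t)] gives 3(75+t) = t(t+3), so t² = 3×75 = 225.
t* = √225 = 15 min.

15.0 min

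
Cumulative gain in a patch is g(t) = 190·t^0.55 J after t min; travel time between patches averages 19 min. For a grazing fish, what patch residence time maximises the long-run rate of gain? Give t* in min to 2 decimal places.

Maximise g(t)/(T+t): set derivative to zero → g'(t)(T+t) = g(t).
g'(t) = 0.55·190·t^-0.45. Setting 0.55·190·t^-0.45 = 190·t^0.55/(19+t) gives 0.55(19+t) = t, so 0.45·t = 0.55×19.
t* = 0.55×19/0.45 = 23.22 min.

23.22 min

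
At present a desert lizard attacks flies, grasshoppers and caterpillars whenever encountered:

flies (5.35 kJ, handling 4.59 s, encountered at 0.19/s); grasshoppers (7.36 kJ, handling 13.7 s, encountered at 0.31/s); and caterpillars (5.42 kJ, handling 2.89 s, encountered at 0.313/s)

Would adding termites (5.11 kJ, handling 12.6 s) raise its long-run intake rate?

Current rate: (0.19×5.35 + 0.31×7.36 + 0.313×5.42)/(1 + 0.19×4.59 + 0.31×13.7 + 0.313×2.89) = 0.7111 kJ/s.
termites: E/h = 5.11/12.6 = 0.4056 kJ/s.
Since 0.4056 < R, time spent handling termites is better spent searching.

No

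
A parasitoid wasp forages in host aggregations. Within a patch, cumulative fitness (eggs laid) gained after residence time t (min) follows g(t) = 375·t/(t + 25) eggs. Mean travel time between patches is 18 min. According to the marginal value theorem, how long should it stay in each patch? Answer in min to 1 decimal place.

By the marginal value theorem, leave when the instantaneous gain rate g'(t) equals the habitat-wide average g(t)/(T + t).
g'(t) = 375·25/(t + 25)². Setting 375·25/(t+25)² = 375t/[(t+25)(18+t)] gives 25(18+t) = t(t+25), so t² = 25×18 = 450.
t* = √450 = 21.21 min.

21.2 min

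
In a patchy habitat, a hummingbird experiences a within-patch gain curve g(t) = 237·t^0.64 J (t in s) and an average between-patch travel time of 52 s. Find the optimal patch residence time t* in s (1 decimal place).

Optimal t* satisfies g'(t*) = g(t*)/(T + t*).
g'(t) = 0.64·237·t^-0.36. Setting 0.64·237·t^-0.36 = 237·t^0.64/(52+t) gives 0.64(52+t) = t, so 0.36·t = 0.64×52.
t* = 0.64×52/0.36 = 92.44 s.

92.4 s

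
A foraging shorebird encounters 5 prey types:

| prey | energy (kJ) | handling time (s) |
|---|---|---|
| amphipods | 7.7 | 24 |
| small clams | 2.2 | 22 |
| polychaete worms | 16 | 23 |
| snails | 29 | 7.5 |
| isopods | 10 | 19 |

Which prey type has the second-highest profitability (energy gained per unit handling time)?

polychaete worms

Profitability E/h (kJ/s): amphipods = 7.7/24 = 0.321, small clams = 2.2/22 = 0.1, polychaete worms = 16/23 = 0.696, snails = 29/7.5 = 3.87, isopods = 10/19 = 0.526.
Ranked: snails > polychaete worms > isopods > amphipods > small clams.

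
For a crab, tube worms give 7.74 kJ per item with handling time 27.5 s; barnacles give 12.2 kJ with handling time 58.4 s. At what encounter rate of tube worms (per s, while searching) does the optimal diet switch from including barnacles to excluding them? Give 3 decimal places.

0.105 per s

The zero-one rule: include barnacles iff E₂/h₂ > λE₁/(1+λh₁). Equality gives the switch point.
λE₁h₂ = E₂ + λE₂h₁ ⇒ λ = E₂/(E₁h₂ − E₂h₁) = 12.2/(452 − 335.5) = 0.1047 per s.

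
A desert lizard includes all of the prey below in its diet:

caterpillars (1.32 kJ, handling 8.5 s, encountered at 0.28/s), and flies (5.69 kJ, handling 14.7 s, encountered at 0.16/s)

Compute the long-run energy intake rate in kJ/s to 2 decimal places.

R = Σλ_iE_i / (1 + Σλ_ih_i)
Numerator: 0.28×1.32 + 0.16×5.69 = 1.28
Denominator: 1 + 0.28×8.5 + 0.16×14.7 = 5.732
R = 1.28/5.732 = 0.2233 kJ/s

0.22 kJ/s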